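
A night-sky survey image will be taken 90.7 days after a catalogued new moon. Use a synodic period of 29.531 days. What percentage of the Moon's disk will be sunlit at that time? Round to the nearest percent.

90.7 d spans 3 complete synodic months (3 × 29.531 = 88.59 d) plus 2.11 d.
Phase angle: θ = 360°·(2.11 d)/(29.531 d) = 25.7°.
cos 25.7° = 0.901, so f = (1 − 0.901)/2 = 0.049, so 5%.

5%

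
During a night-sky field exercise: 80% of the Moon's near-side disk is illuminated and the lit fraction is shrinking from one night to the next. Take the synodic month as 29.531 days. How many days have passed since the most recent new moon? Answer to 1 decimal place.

Invert f = (1 − cos θ)/2 to get cos θ = 1 − 2(0.80) = -0.600, hence θ₀ = arccos -0.600 = 126.9°.
Since the Moon is past full (waning), take the reflex angle: θ = 360° − 126.9° = 233.1°.
That fraction of the synodic month is 233.1/360 × 29.531 d ≈ 19.12 d.

19.1 days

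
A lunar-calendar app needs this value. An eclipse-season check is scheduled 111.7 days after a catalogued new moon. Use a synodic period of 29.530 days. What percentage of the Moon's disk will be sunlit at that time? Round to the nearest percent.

40%

Reduce mod P: 111.7 − 3×29.530 = 23.11 d into the current lunation.
The Moon has covered 23.11/29.530 of its cycle, so θ ≈ 360° × 23.11/29.530 = 281.7°.
With cos θ = 0.203, the lit fraction is (1 − 0.203)/2 ≈ 0.398, so 40%.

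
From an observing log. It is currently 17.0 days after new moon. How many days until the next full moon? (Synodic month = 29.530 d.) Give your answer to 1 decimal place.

27.3 days

Full moon occurs at elongation 180°, i.e. at age 29.530 × 180/360 = 14.765 d.
Already past this cycle's full moon; the next is at 14.765 + 29.530 = 44.295 d, so 44.295 − 17.0 = 27.295 days.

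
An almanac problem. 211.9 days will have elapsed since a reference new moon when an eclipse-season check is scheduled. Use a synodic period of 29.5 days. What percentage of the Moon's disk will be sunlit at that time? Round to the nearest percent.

30%

211.9 d spans 7 complete synodic months (7 × 29.5 = 206.50 d) plus 5.40 d.
Phase angle: θ = 360°·(5.40 d)/(29.5 d) = 65.9°.
With cos θ = 0.408, the lit fraction is (1 − 0.408)/2 ≈ 0.296, so 30%.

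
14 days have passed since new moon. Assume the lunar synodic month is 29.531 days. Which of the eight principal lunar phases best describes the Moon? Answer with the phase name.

θ ≈ 360° × 14/29.531 = 171°, which falls in the full moon sector.

full moon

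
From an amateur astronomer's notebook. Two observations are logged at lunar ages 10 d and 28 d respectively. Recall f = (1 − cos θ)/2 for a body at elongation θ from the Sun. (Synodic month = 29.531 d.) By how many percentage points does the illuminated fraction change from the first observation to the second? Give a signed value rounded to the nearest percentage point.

First observation: θ = 360°·10/29.531 = 121.9°, so f = 0.764.
Second observation: θ = 341.3°, f = 0.026.
Δf = 0.026 − 0.764 = -0.738, i.e. -74 pp.

-74 percentage points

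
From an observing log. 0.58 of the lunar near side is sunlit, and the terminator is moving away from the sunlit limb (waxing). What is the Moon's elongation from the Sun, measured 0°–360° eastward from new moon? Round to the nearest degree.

cos θ = 1 − 2f = -0.160, giving a principal value of 99.2°.
Before full moon the principal value applies: θ = 99.2°.

99°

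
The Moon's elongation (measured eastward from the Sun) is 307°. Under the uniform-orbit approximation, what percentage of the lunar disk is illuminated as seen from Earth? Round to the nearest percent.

Half-versine of 307°: (1 − 0.602)/2 = 0.199, i.e. 20%.

20%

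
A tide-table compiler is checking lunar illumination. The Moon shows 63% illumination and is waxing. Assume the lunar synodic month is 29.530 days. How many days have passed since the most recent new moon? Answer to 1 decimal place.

8.6 days

From f = (1 − cos θ)/2: cos θ = 1 − 2×0.63 = -0.260; arccos → 105.1°.
Before full moon the principal value applies: θ = 105.1°.
At 360°/29.530 d per day, 105.1° corresponds to 8.62 days.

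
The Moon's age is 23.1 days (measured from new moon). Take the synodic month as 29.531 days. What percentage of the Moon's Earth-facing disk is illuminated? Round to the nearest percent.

Elongation θ = 360° × 23.1/29.531 ≈ 281.6°.
With cos θ = 0.201, the lit fraction is (1 − 0.201)/2 ≈ 0.399, so 40%.

40%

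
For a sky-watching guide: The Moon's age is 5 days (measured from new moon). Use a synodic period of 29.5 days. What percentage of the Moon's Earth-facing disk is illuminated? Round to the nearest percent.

Phase angle: θ = 360°·(5 d)/(29.5 d) = 61.0°.
cos 61.0° = 0.485, so f = (1 − 0.485)/2 = 0.258, so 26%.

26%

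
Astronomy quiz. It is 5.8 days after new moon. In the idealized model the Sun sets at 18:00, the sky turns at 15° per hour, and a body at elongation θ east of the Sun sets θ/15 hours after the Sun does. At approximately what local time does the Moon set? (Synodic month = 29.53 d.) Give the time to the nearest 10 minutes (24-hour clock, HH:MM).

Elongation θ = 360° × 5.8/29.53 ≈ 70.7°.
The Moon trails the Sun by θ/15 = 70.7/15 ≈ 4.71 hours.
18:00 + 4.714 h ≈ 22:43 → 22:40 to the nearest ten minutes.

22:40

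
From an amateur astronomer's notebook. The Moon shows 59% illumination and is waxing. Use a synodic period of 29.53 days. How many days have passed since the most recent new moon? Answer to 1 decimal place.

cos θ = 1 − 2f = -0.180, giving a principal value of 100.4°.
Waxing ⇒ before full, so θ = 100.4°.
That fraction of the synodic month is 100.4/360 × 29.53 d ≈ 8.23 d.

8.2 days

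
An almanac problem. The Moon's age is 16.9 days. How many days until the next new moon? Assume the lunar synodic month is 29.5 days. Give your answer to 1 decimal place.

12.6 days

The next new moon completes the synodic month: 29.5 − 16.9 = 12.600 days.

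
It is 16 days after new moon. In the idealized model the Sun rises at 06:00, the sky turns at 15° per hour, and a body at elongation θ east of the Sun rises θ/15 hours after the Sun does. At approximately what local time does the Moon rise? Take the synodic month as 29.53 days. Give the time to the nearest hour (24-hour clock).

19:00

The Moon has covered 16/29.53 of its cycle, so θ ≈ 360° × 16/29.53 = 195.1°.
At 15° of sky rotation per hour, 195.1° corresponds to a 13.00 h lag.
06:00 + 13.00 h ≈ 19:00 → 19:00 to the nearest hour.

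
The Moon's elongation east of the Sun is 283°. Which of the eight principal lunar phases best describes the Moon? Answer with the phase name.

The last quarter sector spans roughly 248°–292°; 283° falls inside it.

last quarter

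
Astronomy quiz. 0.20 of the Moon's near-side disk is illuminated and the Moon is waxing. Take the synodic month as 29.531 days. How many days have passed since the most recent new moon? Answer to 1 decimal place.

Invert f = (1 − cos θ)/2 to get cos θ = 1 − 2(0.20) = 0.600, hence θ₀ = arccos 0.600 = 53.1°.
Waxing ⇒ before full, so θ = 53.1°.
At 360°/29.531 d per day, 53.1° corresponds to 4.36 days.

4.4 days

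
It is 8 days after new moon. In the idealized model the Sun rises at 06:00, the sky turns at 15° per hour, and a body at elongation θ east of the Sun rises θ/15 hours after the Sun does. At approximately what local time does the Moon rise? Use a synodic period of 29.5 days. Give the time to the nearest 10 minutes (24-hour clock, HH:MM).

12:30

Elongation θ = 360° × 8/29.5 ≈ 97.6°.
At 15° of sky rotation per hour, 97.6° corresponds to a 6.51 h lag.
06:00 + 6.508 h ≈ 12:31 → 12:30 to the nearest ten minutes.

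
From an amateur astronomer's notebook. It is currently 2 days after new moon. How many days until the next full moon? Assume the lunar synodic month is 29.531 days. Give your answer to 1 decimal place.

12.8 days

Full moon is 0.5 of the way through the cycle: age 0.5 × 29.531 = 14.765 d.
So 12.765 days remain (14.765 − 2).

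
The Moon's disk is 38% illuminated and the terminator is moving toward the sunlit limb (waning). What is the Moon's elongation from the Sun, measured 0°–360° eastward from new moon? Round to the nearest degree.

284°

Invert f = (1 − cos θ)/2 to get cos θ = 1 − 2(0.38) = 0.240, hence θ₀ = arccos 0.240 = 76.1°.
Waning ⇒ past full, so θ = 360° − 76.1° = 283.9°.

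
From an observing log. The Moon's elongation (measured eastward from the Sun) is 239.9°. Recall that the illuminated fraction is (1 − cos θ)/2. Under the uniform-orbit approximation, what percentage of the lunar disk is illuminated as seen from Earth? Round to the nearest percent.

f = (1 − cos 239.9°)/2 = (1 − (-0.502))/2 ≈ 0.751, i.e. 75%.

75%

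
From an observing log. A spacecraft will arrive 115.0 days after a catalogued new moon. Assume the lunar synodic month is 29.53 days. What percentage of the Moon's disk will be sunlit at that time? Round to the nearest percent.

11%

115.0/29.53 = 3.894 lunations, so 3 complete cycles and 26.41 d into the next.
The Moon has covered 26.41/29.53 of its cycle, so θ ≈ 360° × 26.41/29.53 = 322.0°.
Illuminated fraction = (1 − cos 322.0°)/2 = (1 − 0.788)/2 ≈ 0.106, so 11%.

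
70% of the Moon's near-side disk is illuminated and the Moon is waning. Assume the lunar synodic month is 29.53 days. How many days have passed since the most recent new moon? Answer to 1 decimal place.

20.2 days

cos θ = 1 − 2f = -0.400, giving a principal value of 113.6°.
A waning Moon lies in 180°–360°, so θ = 360° − 113.6° = 246.4°.
Age = 29.53 × 246.4°/360° ≈ 20.21 days.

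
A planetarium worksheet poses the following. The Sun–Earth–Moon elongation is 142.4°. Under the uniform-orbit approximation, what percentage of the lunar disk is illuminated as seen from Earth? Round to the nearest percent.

90%

cos 142.4° = (-0.792), so f = (1 − (-0.792))/2 = 0.896, i.e. 90%.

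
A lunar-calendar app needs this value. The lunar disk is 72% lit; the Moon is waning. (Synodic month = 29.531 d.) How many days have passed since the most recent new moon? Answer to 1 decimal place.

20.0 days

From f = (1 − cos θ)/2: cos θ = 1 − 2×0.72 = -0.440; arccos → 116.1°.
Waning ⇒ past full, so θ = 360° − 116.1° = 243.9°.
At 360°/29.531 d per day, 243.9° corresponds to 20.01 days.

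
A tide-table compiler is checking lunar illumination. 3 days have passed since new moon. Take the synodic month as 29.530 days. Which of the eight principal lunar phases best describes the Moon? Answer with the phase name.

waxing crescent

θ ≈ 360° × 3/29.530 = 37°, which falls in the waxing crescent sector.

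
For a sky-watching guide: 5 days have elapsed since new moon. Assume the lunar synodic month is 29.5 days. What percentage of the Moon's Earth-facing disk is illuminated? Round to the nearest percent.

Phase angle: θ = 360°·(5 d)/(29.5 d) = 61.0°.
cos 61.0° = 0.485, so f = (1 − 0.485)/2 = 0.258, so 26%.

26%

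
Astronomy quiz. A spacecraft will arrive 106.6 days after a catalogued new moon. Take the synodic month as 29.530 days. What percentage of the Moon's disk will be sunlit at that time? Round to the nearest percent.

89%

Reduce mod P: 106.6 − 3×29.530 = 18.01 d into the current lunation.
Phase angle: θ = 360°·(18.01 d)/(29.530 d) = 219.6°.
cos 219.6° = (-0.771), so f = (1 − (-0.771))/2 = 0.885, so 89%.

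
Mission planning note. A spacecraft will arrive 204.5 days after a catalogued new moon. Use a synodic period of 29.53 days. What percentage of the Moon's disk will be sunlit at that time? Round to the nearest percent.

5%

204.5 d spans 6 complete synodic months (6 × 29.53 = 177.18 d) plus 27.32 d.
The Moon has covered 27.32/29.53 of its cycle, so θ ≈ 360° × 27.32/29.53 = 333.1°.
cos 333.1° = 0.891, so f = (1 − 0.891)/2 = 0.054, so 5%.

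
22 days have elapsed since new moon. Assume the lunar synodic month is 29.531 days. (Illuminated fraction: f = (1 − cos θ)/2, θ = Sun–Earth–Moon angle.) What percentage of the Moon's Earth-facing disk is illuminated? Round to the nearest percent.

Phase angle: θ = 360°·(22 d)/(29.531 d) = 268.2°.
Illuminated fraction = (1 − cos 268.2°)/2 = (1 − (-0.032))/2 ≈ 0.516, so 52%.

52%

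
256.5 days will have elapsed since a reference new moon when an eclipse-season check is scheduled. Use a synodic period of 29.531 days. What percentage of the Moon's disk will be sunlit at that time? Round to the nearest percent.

Reduce mod P: 256.5 − 8×29.531 = 20.25 d into the current lunation.
The Moon has covered 20.25/29.531 of its cycle, so θ ≈ 360° × 20.25/29.531 = 246.9°.
cos 246.9° = (-0.393), so f = (1 − (-0.393))/2 = 0.696, so 70%.

70%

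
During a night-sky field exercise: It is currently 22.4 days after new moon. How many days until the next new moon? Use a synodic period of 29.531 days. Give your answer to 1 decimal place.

One full lunation from the last new moon is 29.531 d; remaining = 29.531 − 22.4 = 7.131 d.

7.1 days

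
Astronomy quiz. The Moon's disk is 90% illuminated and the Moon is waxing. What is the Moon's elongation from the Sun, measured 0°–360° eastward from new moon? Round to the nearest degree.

From f = (1 − cos θ)/2: cos θ = 1 − 2×0.90 = -0.800; arccos → 143.1°.
Waxing ⇒ before full, so θ = 143.1°.

143°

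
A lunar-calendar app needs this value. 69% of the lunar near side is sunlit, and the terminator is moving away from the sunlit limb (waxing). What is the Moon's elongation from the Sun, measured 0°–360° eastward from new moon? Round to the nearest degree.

cos θ = 1 − 2f = -0.380, giving a principal value of 112.3°.
The Moon is waxing (0°–180°), so θ = 112.3° directly.

112°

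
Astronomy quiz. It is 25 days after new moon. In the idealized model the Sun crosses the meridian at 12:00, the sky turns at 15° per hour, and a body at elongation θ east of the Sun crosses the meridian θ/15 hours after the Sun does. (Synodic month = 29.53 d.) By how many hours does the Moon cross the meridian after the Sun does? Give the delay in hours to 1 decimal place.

20.3 h

Phase angle: θ = 360°·(25 d)/(29.53 d) = 304.8°.
The Moon trails the Sun by θ/15 = 304.8/15 ≈ 20.32 hours.
So the Moon crosses the meridian 20.32 h after the Sun.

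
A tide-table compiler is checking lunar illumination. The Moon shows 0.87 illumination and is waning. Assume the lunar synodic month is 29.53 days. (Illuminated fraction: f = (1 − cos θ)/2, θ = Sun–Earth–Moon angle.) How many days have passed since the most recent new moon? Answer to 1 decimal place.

18.2 days

Invert f = (1 − cos θ)/2 to get cos θ = 1 − 2(0.87) = -0.740, hence θ₀ = arccos -0.740 = 137.7°.
A waning Moon lies in 180°–360°, so θ = 360° − 137.7° = 222.3°.
That fraction of the synodic month is 222.3/360 × 29.53 d ≈ 18.23 d.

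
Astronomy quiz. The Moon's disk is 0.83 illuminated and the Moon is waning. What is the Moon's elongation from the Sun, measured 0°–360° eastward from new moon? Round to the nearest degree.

229°

Invert f = (1 − cos θ)/2 to get cos θ = 1 − 2(0.83) = -0.660, hence θ₀ = arccos -0.660 = 131.3°.
Waning ⇒ past full, so θ = 360° − 131.3° = 228.7°.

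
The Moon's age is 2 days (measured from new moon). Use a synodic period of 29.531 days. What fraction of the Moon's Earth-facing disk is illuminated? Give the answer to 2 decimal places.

The Moon has covered 2/29.531 of its cycle, so θ ≈ 360° × 2/29.531 = 24.4°.
Illuminated fraction = (1 − cos 24.4°)/2 = (1 − 0.911)/2 ≈ 0.045.

0.04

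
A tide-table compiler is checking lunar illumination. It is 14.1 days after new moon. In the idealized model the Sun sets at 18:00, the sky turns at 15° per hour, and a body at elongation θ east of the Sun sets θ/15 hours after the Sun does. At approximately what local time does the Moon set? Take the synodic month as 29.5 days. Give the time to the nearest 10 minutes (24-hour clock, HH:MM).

Phase angle: θ = 360°·(14.1 d)/(29.5 d) = 172.1°.
Delay after the Sun = 172.1° / (15°/h) ≈ 11.47 h.
18:00 + 11.471 h ≈ 05:28 → 05:30 to the nearest ten minutes.

05:30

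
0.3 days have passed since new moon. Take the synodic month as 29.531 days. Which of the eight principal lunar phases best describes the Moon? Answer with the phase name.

new moon

At 0.3/29.531 of the cycle, θ ≈ 4° — the new moon range.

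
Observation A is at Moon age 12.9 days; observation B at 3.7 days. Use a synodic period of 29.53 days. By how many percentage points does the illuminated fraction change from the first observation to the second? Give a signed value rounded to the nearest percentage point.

First observation: θ = 360°·12.9/29.53 = 157.3°, so f = 0.961.
Second observation: θ = 45.1°, f = 0.147.
Δf = 0.147 − 0.961 = -0.814, i.e. -81 pp.

-81 percentage points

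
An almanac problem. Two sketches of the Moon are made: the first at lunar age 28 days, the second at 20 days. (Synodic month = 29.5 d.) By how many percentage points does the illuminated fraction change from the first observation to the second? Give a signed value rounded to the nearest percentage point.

First observation: θ = 360°·28/29.5 = 341.7°, so f = 0.025.
Second observation: θ = 244.1°, f = 0.719.
Δf = 0.719 − 0.025 = +0.693, i.e. +69 pp.

+69 pp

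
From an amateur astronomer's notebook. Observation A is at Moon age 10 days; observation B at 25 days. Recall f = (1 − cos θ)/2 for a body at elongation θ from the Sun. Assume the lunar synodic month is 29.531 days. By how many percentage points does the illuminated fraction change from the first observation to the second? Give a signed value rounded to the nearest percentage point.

θ₁ = 360° × 10/29.531 = 121.9°, f₁ = (1 − cos θ₁)/2 = 0.764.
θ₂ = 360° × 25/29.531 = 304.8°, f₂ = (1 − cos θ₂)/2 = 0.215.
Change = f₂ − f₁ = -0.549 → -55 percentage points.

-55 percentage points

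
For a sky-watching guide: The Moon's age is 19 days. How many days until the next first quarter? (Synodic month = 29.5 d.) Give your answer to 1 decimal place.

17.9 days

First quarter is 0.25 of the way through the cycle: age 0.25 × 29.5 = 7.375 d.
Already past this cycle's first quarter; the next is at 7.375 + 29.5 = 36.875 d, so 36.875 − 19 = 17.875 days.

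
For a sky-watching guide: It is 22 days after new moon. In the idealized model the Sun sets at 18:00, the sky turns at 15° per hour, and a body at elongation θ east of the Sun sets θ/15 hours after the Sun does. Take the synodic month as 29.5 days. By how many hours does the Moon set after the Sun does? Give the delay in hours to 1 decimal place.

17.9 h

Elongation θ = 360° × 22/29.5 ≈ 268.5°.
Delay after the Sun = 268.5° / (15°/h) ≈ 17.90 h.
So the Moon sets 17.90 h after the Sun.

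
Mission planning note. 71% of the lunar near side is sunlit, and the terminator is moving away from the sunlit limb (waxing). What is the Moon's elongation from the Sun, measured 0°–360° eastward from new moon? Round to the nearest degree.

115°

cos θ = 1 − 2f = -0.420, giving a principal value of 114.8°.
Waxing ⇒ before full, so θ = 114.8°.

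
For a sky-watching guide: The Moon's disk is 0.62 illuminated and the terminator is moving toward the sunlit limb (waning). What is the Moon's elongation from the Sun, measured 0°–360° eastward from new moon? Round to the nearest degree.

256°

cos θ = 1 − 2f = -0.240, giving a principal value of 103.9°.
Since the Moon is past full (waning), take the reflex angle: θ = 360° − 103.9° = 256.1°.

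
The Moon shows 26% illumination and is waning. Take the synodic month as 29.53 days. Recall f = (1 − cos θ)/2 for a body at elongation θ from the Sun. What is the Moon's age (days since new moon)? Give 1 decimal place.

24.5 days

From f = (1 − cos θ)/2: cos θ = 1 − 2×0.26 = 0.480; arccos → 61.3°.
A waning Moon lies in 180°–360°, so θ = 360° − 61.3° = 298.7°.
Age = 29.53 × 298.7°/360° ≈ 24.50 days.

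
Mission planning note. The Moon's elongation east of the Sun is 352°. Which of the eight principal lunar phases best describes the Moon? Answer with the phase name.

The new moon sector spans roughly -22°–22°; 352° falls inside it.

new moon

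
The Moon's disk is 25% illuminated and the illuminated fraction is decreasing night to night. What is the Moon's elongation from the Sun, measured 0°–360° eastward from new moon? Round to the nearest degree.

300°

Invert f = (1 − cos θ)/2 to get cos θ = 1 − 2(0.25) = 0.500, hence θ₀ = arccos 0.500 = 60.0°.
Since the Moon is past full (waning), take the reflex angle: θ = 360° − 60.0° = 300.0°.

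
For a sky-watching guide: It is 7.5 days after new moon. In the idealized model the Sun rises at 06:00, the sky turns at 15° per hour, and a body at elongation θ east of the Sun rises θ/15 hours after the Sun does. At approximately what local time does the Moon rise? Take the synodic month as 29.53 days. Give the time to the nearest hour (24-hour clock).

12:00

The Moon has covered 7.5/29.53 of its cycle, so θ ≈ 360° × 7.5/29.53 = 91.4°.
At 15° of sky rotation per hour, 91.4° corresponds to a 6.10 h lag.
06:00 + 6.10 h ≈ 12:06 → 12:00 to the nearest hour.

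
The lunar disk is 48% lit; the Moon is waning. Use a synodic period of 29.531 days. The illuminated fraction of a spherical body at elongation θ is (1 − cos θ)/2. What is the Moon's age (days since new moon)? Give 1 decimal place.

22.3 days

From f = (1 − cos θ)/2: cos θ = 1 − 2×0.48 = 0.040; arccos → 87.7°.
Waning ⇒ past full, so θ = 360° − 87.7° = 272.3°.
That fraction of the synodic month is 272.3/360 × 29.531 d ≈ 22.34 d.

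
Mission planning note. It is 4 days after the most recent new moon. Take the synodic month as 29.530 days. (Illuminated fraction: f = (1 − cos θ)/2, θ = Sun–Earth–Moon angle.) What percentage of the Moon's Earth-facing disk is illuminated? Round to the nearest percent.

17%

Phase angle: θ = 360°·(4 d)/(29.530 d) = 48.8°.
Illuminated fraction = (1 − cos 48.8°)/2 = (1 − 0.659)/2 ≈ 0.170, so 17%.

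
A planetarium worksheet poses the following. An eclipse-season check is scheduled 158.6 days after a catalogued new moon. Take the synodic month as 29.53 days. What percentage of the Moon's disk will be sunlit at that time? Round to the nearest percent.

158.6 d spans 5 complete synodic months (5 × 29.53 = 147.65 d) plus 10.95 d.
The Moon has covered 10.95/29.53 of its cycle, so θ ≈ 360° × 10.95/29.53 = 133.5°.
cos 133.5° = (-0.688), so f = (1 − (-0.688))/2 = 0.844, so 84%.

84%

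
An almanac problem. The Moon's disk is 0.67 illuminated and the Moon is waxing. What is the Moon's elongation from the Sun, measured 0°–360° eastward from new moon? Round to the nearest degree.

cos θ = 1 − 2f = -0.340, giving a principal value of 109.9°.
Before full moon the principal value applies: θ = 109.9°.

110°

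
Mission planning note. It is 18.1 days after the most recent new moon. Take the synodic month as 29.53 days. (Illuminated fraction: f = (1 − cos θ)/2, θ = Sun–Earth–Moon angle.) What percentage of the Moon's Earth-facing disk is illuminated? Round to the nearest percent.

Phase angle: θ = 360°·(18.1 d)/(29.53 d) = 220.7°.
Illuminated fraction = (1 − cos 220.7°)/2 = (1 − (-0.759))/2 ≈ 0.879, so 88%.

88%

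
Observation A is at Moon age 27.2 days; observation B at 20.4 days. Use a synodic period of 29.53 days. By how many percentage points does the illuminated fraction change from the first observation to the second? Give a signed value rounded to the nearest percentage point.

First observation: θ = 360°·27.2/29.53 = 331.6°, so f = 0.060.
Second observation: θ = 248.7°, f = 0.682.
Δf = 0.682 − 0.060 = +0.621, i.e. +62 pp.

+62 percentage points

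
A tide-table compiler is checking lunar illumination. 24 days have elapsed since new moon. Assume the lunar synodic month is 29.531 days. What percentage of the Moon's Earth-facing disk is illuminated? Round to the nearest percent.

31%

Elongation θ = 360° × 24/29.531 ≈ 292.6°.
Illuminated fraction = (1 − cos 292.6°)/2 = (1 − 0.384)/2 ≈ 0.308, so 31%.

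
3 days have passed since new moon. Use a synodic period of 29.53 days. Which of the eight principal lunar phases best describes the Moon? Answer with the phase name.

θ ≈ 360° × 3/29.53 = 37°, which falls in the waxing crescent sector.

waxing crescent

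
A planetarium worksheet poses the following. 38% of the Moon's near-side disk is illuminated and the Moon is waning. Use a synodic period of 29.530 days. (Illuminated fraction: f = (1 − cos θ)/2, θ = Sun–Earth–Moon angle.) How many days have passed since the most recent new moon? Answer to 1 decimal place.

23.3 days

Invert f = (1 − cos θ)/2 to get cos θ = 1 − 2(0.38) = 0.240, hence θ₀ = arccos 0.240 = 76.1°.
Since the Moon is past full (waning), take the reflex angle: θ = 360° − 76.1° = 283.9°.
Age = 29.530 × 283.9°/360° ≈ 23.29 days.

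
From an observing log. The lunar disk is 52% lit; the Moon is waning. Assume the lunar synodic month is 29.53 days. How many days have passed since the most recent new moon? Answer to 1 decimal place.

Invert f = (1 − cos θ)/2 to get cos θ = 1 − 2(0.52) = -0.040, hence θ₀ = arccos -0.040 = 92.3°.
Waning ⇒ past full, so θ = 360° − 92.3° = 267.7°.
At 360°/29.53 d per day, 267.7° corresponds to 21.96 days.

22.0 days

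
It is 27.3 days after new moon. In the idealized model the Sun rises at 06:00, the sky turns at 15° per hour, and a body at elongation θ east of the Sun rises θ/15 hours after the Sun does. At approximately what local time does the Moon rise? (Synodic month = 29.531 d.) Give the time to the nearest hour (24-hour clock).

04:00

The Moon has covered 27.3/29.531 of its cycle, so θ ≈ 360° × 27.3/29.531 = 332.8°.
At 15° of sky rotation per hour, 332.8° corresponds to a 22.19 h lag.
06:00 + 22.19 h ≈ 04:11 → 04:00 to the nearest hour.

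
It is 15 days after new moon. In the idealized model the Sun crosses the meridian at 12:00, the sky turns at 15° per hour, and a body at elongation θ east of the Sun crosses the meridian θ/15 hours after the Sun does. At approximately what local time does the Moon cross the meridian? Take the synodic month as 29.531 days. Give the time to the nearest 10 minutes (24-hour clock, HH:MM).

00:10

The Moon has covered 15/29.531 of its cycle, so θ ≈ 360° × 15/29.531 = 182.9°.
The Moon trails the Sun by θ/15 = 182.9/15 ≈ 12.19 hours.
12:00 + 12.191 h ≈ 00:11 → 00:10 to the nearest ten minutes.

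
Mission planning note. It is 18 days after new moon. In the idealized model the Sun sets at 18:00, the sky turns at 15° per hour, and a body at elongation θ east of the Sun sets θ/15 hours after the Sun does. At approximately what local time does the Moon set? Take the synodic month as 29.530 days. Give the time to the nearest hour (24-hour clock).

09:00

The Moon has covered 18/29.530 of its cycle, so θ ≈ 360° × 18/29.530 = 219.4°.
At 15° of sky rotation per hour, 219.4° corresponds to a 14.63 h lag.
18:00 + 14.63 h ≈ 08:38 → 09:00 to the nearest hour.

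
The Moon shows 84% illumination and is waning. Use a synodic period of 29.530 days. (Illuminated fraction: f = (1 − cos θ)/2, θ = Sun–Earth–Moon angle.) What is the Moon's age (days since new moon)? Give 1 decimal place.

18.6 days

Invert f = (1 − cos θ)/2 to get cos θ = 1 − 2(0.84) = -0.680, hence θ₀ = arccos -0.680 = 132.8°.
Waning ⇒ past full, so θ = 360° − 132.8° = 227.2°.
At 360°/29.530 d per day, 227.2° corresponds to 18.63 days.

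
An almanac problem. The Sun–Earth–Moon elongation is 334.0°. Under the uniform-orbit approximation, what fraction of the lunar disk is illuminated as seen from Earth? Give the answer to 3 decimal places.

cos 334.0° = 0.899, so f = (1 − 0.899)/2 = 0.051.

0.051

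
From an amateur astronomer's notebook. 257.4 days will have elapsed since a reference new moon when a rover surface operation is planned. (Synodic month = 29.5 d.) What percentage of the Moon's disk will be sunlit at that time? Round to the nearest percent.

257.4 d spans 8 complete synodic months (8 × 29.5 = 236.00 d) plus 21.40 d.
Phase angle: θ = 360°·(21.40 d)/(29.5 d) = 261.2°.
With cos θ = (-0.154), the lit fraction is (1 − (-0.154))/2 ≈ 0.577, so 58%.

58%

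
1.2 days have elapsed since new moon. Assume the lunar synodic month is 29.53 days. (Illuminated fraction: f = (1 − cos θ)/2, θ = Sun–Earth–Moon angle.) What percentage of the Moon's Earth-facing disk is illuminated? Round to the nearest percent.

2%

Elongation θ = 360° × 1.2/29.53 ≈ 14.6°.
With cos θ = 0.968, the lit fraction is (1 − 0.968)/2 ≈ 0.016, so 2%.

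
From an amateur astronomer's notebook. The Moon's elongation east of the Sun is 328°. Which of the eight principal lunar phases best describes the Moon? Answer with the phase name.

328° lies in the waning crescent sector of the 8-phase cycle.

waning crescent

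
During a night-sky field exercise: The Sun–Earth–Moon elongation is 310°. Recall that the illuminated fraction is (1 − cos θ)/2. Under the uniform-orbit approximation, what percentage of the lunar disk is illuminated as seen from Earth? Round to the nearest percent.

Half-versine of 310°: (1 − 0.643)/2 = 0.179, i.e. 18%.

18%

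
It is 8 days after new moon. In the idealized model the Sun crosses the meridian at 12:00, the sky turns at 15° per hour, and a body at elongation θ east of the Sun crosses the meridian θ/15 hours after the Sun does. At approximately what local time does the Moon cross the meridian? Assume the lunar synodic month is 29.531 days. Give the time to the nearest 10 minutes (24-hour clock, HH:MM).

Elongation θ = 360° × 8/29.531 ≈ 97.5°.
Delay after the Sun = 97.5° / (15°/h) ≈ 6.50 h.
12:00 + 6.502 h ≈ 18:30 → 18:30 to the nearest ten minutes.

18:30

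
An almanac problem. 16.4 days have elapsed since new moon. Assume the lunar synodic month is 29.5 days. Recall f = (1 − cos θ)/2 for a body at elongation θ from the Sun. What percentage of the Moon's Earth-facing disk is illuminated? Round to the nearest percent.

97%

Phase angle: θ = 360°·(16.4 d)/(29.5 d) = 200.1°.
With cos θ = (-0.939), the lit fraction is (1 − (-0.939))/2 ≈ 0.969, so 97%.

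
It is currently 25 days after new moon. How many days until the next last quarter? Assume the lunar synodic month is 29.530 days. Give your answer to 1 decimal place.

26.7 days

Last quarter occurs at elongation 270°, i.e. at age 29.530 × 270/360 = 22.148 d.
Already past this cycle's last quarter; the next is at 22.148 + 29.530 = 51.678 d, so 51.678 − 25 = 26.678 days.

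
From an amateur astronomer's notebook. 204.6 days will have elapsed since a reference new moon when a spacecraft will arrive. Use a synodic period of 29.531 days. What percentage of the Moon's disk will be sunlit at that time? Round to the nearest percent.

Reduce mod P: 204.6 − 6×29.531 = 27.41 d into the current lunation.
Phase angle: θ = 360°·(27.41 d)/(29.531 d) = 334.2°.
cos 334.2° = 0.900, so f = (1 − 0.900)/2 = 0.050, so 5%.

5%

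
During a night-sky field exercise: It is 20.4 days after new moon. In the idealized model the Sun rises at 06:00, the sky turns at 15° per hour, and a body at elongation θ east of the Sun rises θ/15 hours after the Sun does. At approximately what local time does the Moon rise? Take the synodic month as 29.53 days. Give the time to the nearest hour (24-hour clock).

Elongation θ = 360° × 20.4/29.53 ≈ 248.7°.
Delay after the Sun = 248.7° / (15°/h) ≈ 16.58 h.
06:00 + 16.58 h ≈ 22:35 → 23:00 to the nearest hour.

23:00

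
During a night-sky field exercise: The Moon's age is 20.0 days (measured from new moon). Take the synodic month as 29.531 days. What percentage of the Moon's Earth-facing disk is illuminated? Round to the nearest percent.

The Moon has covered 20.0/29.531 of its cycle, so θ ≈ 360° × 20.0/29.531 = 243.8°.
Illuminated fraction = (1 − cos 243.8°)/2 = (1 − (-0.441))/2 ≈ 0.721, so 72%.

72%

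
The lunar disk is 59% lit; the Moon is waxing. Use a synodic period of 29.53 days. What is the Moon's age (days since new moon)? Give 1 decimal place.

Invert f = (1 − cos θ)/2 to get cos θ = 1 − 2(0.59) = -0.180, hence θ₀ = arccos -0.180 = 100.4°.
Waxing ⇒ before full, so θ = 100.4°.
Age = 29.53 × 100.4°/360° ≈ 8.23 days.

8.2 days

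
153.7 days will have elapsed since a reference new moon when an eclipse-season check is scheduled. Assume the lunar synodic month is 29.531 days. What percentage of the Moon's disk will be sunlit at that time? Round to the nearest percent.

153.7/29.531 = 5.205 lunations, so 5 complete cycles and 6.04 d into the next.
Elongation θ = 360° × 6.04/29.531 ≈ 73.7°.
Illuminated fraction = (1 − cos 73.7°)/2 = (1 − 0.281)/2 ≈ 0.360, so 36%.

36%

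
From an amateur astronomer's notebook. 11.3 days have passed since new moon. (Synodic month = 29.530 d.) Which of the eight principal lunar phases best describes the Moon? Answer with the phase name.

waxing gibbous

θ ≈ 360° × 11.3/29.530 = 138°, which falls in the waxing gibbous sector.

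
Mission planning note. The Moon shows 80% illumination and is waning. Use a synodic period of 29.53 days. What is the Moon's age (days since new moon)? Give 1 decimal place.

From f = (1 − cos θ)/2: cos θ = 1 − 2×0.80 = -0.600; arccos → 126.9°.
Waning ⇒ past full, so θ = 360° − 126.9° = 233.1°.
Age = 29.53 × 233.1°/360° ≈ 19.12 days.

19.1 days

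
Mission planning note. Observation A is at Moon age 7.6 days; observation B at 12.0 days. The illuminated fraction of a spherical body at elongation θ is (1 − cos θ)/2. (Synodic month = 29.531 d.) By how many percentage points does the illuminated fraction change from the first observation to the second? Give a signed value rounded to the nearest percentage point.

+39 pp

θ₁ = 360° × 7.6/29.531 = 92.6°, f₁ = (1 − cos θ₁)/2 = 0.523.
θ₂ = 360° × 12.0/29.531 = 146.3°, f₂ = (1 − cos θ₂)/2 = 0.916.
Change = f₂ − f₁ = +0.393 → +39 percentage points.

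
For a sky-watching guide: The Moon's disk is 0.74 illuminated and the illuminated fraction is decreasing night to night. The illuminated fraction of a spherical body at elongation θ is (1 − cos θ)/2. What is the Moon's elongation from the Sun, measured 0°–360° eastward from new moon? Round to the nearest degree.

Invert f = (1 − cos θ)/2 to get cos θ = 1 − 2(0.74) = -0.480, hence θ₀ = arccos -0.480 = 118.7°.
Since the Moon is past full (waning), take the reflex angle: θ = 360° − 118.7° = 241.3°.

241°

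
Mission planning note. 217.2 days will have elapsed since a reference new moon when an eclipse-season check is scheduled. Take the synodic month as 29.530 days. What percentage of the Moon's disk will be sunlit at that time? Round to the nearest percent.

217.2 d spans 7 complete synodic months (7 × 29.530 = 206.71 d) plus 10.49 d.
Elongation θ = 360° × 10.49/29.530 ≈ 127.9°.
With cos θ = (-0.614), the lit fraction is (1 − (-0.614))/2 ≈ 0.807, so 81%.

81%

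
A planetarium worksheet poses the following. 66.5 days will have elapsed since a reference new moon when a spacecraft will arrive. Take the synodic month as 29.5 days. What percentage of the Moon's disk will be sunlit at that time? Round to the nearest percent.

51%

Reduce mod P: 66.5 − 2×29.5 = 7.50 d into the current lunation.
Elongation θ = 360° × 7.50/29.5 ≈ 91.5°.
cos 91.5° = (-0.027), so f = (1 − (-0.027))/2 = 0.513, so 51%.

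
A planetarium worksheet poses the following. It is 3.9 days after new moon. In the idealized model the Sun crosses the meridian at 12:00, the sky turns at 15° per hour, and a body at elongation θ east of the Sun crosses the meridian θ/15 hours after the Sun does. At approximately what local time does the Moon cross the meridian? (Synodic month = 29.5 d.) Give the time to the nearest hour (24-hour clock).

15:00

Elongation θ = 360° × 3.9/29.5 ≈ 47.6°.
Delay after the Sun = 47.6° / (15°/h) ≈ 3.17 h.
12:00 + 3.17 h ≈ 15:10 → 15:00 to the nearest hour.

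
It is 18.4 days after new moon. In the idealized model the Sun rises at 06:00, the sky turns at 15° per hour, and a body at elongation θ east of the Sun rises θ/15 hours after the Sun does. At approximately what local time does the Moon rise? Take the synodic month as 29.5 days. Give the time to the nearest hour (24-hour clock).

21:00

Elongation θ = 360° × 18.4/29.5 ≈ 224.5°.
At 15° of sky rotation per hour, 224.5° corresponds to a 14.97 h lag.
06:00 + 14.97 h ≈ 20:58 → 21:00 to the nearest hour.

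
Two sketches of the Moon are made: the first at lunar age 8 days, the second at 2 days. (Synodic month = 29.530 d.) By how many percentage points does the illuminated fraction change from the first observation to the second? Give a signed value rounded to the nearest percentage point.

θ₁ = 360° × 8/29.530 = 97.5°, f₁ = (1 − cos θ₁)/2 = 0.566.
θ₂ = 360° × 2/29.530 = 24.4°, f₂ = (1 − cos θ₂)/2 = 0.045.
Change = f₂ − f₁ = -0.521 → -52 percentage points.

-52 percentage points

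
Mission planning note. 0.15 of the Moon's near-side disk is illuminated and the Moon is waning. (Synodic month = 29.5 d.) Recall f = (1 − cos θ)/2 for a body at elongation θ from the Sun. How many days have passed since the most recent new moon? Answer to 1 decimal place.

25.8 days

From f = (1 − cos θ)/2: cos θ = 1 − 2×0.15 = 0.700; arccos → 45.6°.
A waning Moon lies in 180°–360°, so θ = 360° − 45.6° = 314.4°.
At 360°/29.5 d per day, 314.4° corresponds to 25.77 days.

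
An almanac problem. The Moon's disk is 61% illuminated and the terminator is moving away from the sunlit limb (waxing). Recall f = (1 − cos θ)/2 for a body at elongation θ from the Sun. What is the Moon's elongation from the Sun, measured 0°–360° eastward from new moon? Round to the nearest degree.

103°

cos θ = 1 − 2f = -0.220, giving a principal value of 102.7°.
Waxing ⇒ before full, so θ = 102.7°.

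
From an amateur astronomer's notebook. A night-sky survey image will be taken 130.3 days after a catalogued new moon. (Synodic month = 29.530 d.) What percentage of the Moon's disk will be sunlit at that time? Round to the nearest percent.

Reduce mod P: 130.3 − 4×29.530 = 12.18 d into the current lunation.
Elongation θ = 360° × 12.18/29.530 ≈ 148.5°.
With cos θ = (-0.853), the lit fraction is (1 − (-0.853))/2 ≈ 0.926, so 93%.

93%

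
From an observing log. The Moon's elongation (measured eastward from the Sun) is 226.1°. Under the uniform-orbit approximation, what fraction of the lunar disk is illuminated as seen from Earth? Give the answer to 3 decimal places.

Half-versine of 226.1°: (1 − (-0.693))/2 = 0.847.

0.847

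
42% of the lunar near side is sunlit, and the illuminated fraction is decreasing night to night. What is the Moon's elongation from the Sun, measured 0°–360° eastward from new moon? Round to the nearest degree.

279°

Invert f = (1 − cos θ)/2 to get cos θ = 1 − 2(0.42) = 0.160, hence θ₀ = arccos 0.160 = 80.8°.
Waning ⇒ past full, so θ = 360° − 80.8° = 279.2°.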